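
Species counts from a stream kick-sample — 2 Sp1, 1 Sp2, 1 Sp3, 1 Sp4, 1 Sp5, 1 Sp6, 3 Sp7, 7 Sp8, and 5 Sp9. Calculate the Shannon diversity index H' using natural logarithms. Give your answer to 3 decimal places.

Total N = 2+1+1+1+1+1+3+7+5 = 22, so the proportions are 0.09091, 0.04545, 0.04545, 0.04545, 0.04545, 0.04545, 0.13636, 0.31818, 0.22727 (working shown to 5 dp, full precision carried).
Each pᵢ ln pᵢ term: 0.09091×(-2.39790)=-0.21799, 0.04545×(-3.09104)=-0.14050, 0.04545×(-3.09104)=-0.14050, 0.04545×(-3.09104)=-0.14050, 0.04545×(-3.09104)=-0.14050, 0.04545×(-3.09104)=-0.14050, 0.13636×(-1.99243)=-0.27170, 0.31818×(-1.14513)=-0.36436, 0.22727×(-1.48160)=-0.33673.
Sum = -1.89328, so H' = 1.893.

1.893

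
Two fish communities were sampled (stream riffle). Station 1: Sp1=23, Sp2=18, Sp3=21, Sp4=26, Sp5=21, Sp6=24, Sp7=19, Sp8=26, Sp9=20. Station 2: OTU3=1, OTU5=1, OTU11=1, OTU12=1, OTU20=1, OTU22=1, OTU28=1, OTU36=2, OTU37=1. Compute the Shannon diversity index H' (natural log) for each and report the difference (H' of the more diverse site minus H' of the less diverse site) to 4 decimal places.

Station 1: N=198, proportions 0.11616162, 0.09090909, 0.10606061, 0.13131313, 0.10606061, 0.12121212, 0.0959596, 0.13131313, 0.1010101, giving H' = 2.18944734 (working shown to 8 dp, full precision carried).
Station 2: N=10, proportions 0.1, 0.1, 0.1, 0.1, 0.1, 0.1, 0.1, 0.2, 0.1, giving H' = 2.16395566.
Difference = |2.18944734 − 2.16395566| = 0.02549168, i.e. 0.0255 to 4 decimal places.

0.0255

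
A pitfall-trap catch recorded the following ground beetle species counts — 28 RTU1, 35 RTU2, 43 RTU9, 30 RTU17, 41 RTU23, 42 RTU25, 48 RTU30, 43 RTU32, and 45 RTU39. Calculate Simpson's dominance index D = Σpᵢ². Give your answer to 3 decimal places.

Total N = 28+35+43+30+41+42+48+43+45 = 355, so the proportions are 0.07887, 0.09859, 0.12113, 0.08451, 0.11549, 0.11831, 0.13521, 0.12113, 0.12676 (working shown to 5 dp, full precision carried).
D = 0.07887² + 0.09859² + 0.12113² + 0.08451² + 0.11549² + 0.11831² + 0.13521² + 0.12113² + 0.12676² = 0.00622 + 0.00972 + 0.01467 + 0.00714 + 0.01334 + 0.01400 + 0.01828 + 0.01467 + 0.01607 = 0.11411.
To 3 decimal places, D = 0.114.

0.114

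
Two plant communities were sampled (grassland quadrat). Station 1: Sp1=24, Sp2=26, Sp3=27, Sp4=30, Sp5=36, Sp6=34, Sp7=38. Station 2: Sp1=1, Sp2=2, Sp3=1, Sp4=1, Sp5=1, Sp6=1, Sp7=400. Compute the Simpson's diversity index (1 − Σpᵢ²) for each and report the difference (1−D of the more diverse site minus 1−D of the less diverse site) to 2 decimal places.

0.82

Station 1: N=215, proportions 0.11163, 0.12093, 0.12558, 0.13953, 0.16744, 0.15814, 0.17674, giving 1−D = 0.85339 (working shown to 5 dp, full precision carried).
Station 2: N=407, proportions 0.00246, 0.00491, 0.00246, 0.00246, 0.00246, 0.00246, 0.9828, giving 1−D = 0.03405.
Difference = |0.85339 − 0.03405| = 0.81934, i.e. 0.82 to 2 decimal places.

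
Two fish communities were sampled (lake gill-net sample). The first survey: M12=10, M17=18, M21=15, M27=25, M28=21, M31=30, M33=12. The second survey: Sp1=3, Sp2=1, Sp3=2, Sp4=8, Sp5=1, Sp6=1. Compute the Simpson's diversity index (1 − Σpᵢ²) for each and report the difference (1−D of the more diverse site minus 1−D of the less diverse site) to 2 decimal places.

The first survey: N=131, proportions 0.0763, 0.1374, 0.1145, 0.1908, 0.1603, 0.229, 0.0916, giving 1−D = 0.8392 (working shown to 4 dp, full precision carried).
The second survey: N=16, proportions 0.1875, 0.0625, 0.125, 0.5, 0.0625, 0.0625, giving 1−D = 0.6875.
Difference = |0.8392 − 0.6875| = 0.1517, i.e. 0.15 to 2 decimal places.

0.15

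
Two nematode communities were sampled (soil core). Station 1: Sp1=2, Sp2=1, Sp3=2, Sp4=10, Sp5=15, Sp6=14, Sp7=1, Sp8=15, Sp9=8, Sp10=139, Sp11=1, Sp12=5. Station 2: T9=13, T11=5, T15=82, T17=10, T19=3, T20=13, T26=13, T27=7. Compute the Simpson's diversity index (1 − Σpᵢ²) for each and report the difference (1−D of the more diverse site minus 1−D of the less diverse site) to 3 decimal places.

0.097

Station 1: N=213, proportions 0.00939, 0.00469, 0.00939, 0.04695, 0.07042, 0.06573, 0.00469, 0.07042, 0.03756, 0.65258, 0.00469, 0.02347, giving 1−D = 0.55549 (working shown to 5 dp, full precision carried).
Station 2: N=146, proportions 0.08904, 0.03425, 0.56164, 0.06849, 0.02055, 0.08904, 0.08904, 0.04795, giving 1−D = 0.65219.
Difference = |0.55549 − 0.65219| = 0.09670, i.e. 0.097 to 3 decimal places.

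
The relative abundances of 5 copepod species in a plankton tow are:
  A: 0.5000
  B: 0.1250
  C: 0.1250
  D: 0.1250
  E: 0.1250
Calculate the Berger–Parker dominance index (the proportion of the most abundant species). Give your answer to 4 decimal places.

0.5000

The largest proportion is 0.5, i.e. d = 0.5000 to 4 decimal places.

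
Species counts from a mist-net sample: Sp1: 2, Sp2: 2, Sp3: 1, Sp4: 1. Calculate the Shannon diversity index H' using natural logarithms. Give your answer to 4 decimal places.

Total N = 2+2+1+1 = 6, so the proportions are 0.333333, 0.333333, 0.166667, 0.166667 (working shown to 6 dp, full precision carried).
Each pᵢ ln pᵢ term: 0.333333×(-1.098612)=-0.366204, 0.333333×(-1.098612)=-0.366204, 0.166667×(-1.791759)=-0.298627, 0.166667×(-1.791759)=-0.298627.
Sum = -1.329661, so H' = 1.3297.

1.3297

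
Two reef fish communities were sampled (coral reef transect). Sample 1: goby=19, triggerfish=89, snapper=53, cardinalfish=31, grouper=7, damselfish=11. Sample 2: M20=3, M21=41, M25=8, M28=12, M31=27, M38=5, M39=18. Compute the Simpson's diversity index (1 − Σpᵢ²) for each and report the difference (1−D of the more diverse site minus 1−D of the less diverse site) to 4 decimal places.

0.0481

Sample 1: N=210, proportions 0.090476, 0.42381, 0.252381, 0.147619, 0.033333, 0.052381, giving 1−D = 0.722857 (working shown to 6 dp, full precision carried).
Sample 2: N=114, proportions 0.026316, 0.359649, 0.070175, 0.105263, 0.236842, 0.04386, 0.157895, giving 1−D = 0.771006.
Difference = |0.722857 − 0.771006| = 0.048149, i.e. 0.0481 to 4 decimal places.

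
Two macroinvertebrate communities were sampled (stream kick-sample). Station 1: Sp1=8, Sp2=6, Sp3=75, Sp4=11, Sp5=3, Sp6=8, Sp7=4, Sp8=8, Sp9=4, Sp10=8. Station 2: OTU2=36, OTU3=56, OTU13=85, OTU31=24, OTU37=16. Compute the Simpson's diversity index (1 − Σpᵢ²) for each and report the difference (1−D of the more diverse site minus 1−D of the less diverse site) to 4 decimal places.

0.0683

Station 1: N=135, proportions 0.059259, 0.044444, 0.555556, 0.081481, 0.022222, 0.059259, 0.02963, 0.059259, 0.02963, 0.059259, giving 1−D = 0.666447 (working shown to 6 dp, full precision carried).
Station 2: N=217, proportions 0.165899, 0.258065, 0.391705, 0.110599, 0.073733, giving 1−D = 0.734779.
Difference = |0.666447 − 0.734779| = 0.068332, i.e. 0.0683 to 4 decimal places.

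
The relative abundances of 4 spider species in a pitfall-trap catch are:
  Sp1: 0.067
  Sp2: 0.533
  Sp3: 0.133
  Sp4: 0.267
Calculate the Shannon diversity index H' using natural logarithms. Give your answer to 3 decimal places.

Each pᵢ ln pᵢ term (working shown to 5 dp, full precision carried): 0.067×(-2.70306)=-0.18111, 0.533×(-0.62923)=-0.33538, 0.133×(-2.01741)=-0.26832, 0.267×(-1.32051)=-0.35258.
Sum = -1.13738, so H' = 1.137.

1.137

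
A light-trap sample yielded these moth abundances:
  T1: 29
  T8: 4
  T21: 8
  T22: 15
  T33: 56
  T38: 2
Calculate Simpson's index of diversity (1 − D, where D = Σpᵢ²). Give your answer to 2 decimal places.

0.67

Total N = 29+4+8+15+56+2 = 114, so the proportions are 0.2544, 0.0351, 0.0702, 0.1316, 0.4912, 0.0175 (working shown to 4 dp, full precision carried).
D = 0.2544² + 0.0351² + 0.0702² + 0.1316² + 0.4912² + 0.0175² = 0.0647 + 0.0012 + 0.0049 + 0.0173 + 0.2413 + 0.0003 = 0.3298.
So 1 − D = 0.6702, i.e. 0.67 to 2 decimal places.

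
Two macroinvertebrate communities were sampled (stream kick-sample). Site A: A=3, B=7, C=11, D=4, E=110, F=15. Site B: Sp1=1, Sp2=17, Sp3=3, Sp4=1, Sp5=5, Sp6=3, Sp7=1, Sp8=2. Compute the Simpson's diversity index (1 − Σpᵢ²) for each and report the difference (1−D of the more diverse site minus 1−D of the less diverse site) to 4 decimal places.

Site A: N=150, proportions 0.02, 0.0466666667, 0.0733333333, 0.0266666667, 0.7333333333, 0.1, giving 1−D = 0.4435555556 (working shown to 10 dp, full precision carried).
Site B: N=33, proportions 0.0303030303, 0.5151515152, 0.0909090909, 0.0303030303, 0.1515151515, 0.0909090909, 0.0303030303, 0.0606060606, giving 1−D = 0.6887052342.
Difference = |0.4435555556 − 0.6887052342| = 0.2451496786, i.e. 0.2451 to 4 decimal places.

0.2451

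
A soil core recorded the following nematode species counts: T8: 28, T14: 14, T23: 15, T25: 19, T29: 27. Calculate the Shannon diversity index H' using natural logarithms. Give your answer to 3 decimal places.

Total N = 28+14+15+19+27 = 103, so the proportions are 0.27184, 0.13592, 0.14563, 0.18447, 0.26214 (working shown to 5 dp, full precision carried).
Each pᵢ ln pᵢ term: 0.27184×(-1.30252)=-0.35408, 0.13592×(-1.99567)=-0.27126, 0.14563×(-1.92668)=-0.28058, 0.18447×(-1.69029)=-0.31180, 0.26214×(-1.33889)=-0.35097.
Sum = -1.56870, so H' = 1.569.

1.569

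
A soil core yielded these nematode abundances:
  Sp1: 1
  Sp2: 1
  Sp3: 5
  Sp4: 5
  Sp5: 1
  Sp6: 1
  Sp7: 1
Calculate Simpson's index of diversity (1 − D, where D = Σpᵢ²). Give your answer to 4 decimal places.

0.7556

Total N = 1+1+5+5+1+1+1 = 15, so the proportions are 0.066667, 0.066667, 0.333333, 0.333333, 0.066667, 0.066667, 0.066667 (working shown to 6 dp, full precision carried).
D = 0.066667² + 0.066667² + 0.333333² + 0.333333² + 0.066667² + 0.066667² + 0.066667² = 0.004444 + 0.004444 + 0.111111 + 0.111111 + 0.004444 + 0.004444 + 0.004444 = 0.244444.
So 1 − D = 0.755556, i.e. 0.7556 to 4 decimal places.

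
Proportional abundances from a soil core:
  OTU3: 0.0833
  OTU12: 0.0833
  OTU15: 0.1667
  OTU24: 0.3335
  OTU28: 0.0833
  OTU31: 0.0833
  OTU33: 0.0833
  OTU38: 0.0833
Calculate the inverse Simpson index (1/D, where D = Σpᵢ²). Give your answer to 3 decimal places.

5.536

D = 0.0833² + 0.0833² + 0.1667² + 0.3335² + 0.0833² + 0.0833² + 0.0833² + 0.0833² = 0.0069389 + 0.0069389 + 0.0277889 + 0.1112223 + 0.0069389 + 0.0069389 + 0.0069389 + 0.0069389 = 0.1806445 (working shown to 7 dp, full precision carried).
So 1/D = 5.53574, i.e. 5.536 to 3 decimal places.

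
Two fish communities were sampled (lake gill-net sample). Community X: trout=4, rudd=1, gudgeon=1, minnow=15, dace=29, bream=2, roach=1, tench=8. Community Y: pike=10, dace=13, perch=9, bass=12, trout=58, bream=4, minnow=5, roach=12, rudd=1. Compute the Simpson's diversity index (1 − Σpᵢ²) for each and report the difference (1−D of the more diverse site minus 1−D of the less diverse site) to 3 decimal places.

0.047

Community X: N=61, proportions 0.065574, 0.016393, 0.016393, 0.245902, 0.47541, 0.032787, 0.016393, 0.131148, giving 1−D = 0.690137 (working shown to 6 dp, full precision carried).
Community Y: N=124, proportions 0.080645, 0.104839, 0.072581, 0.096774, 0.467742, 0.032258, 0.040323, 0.096774, 0.008065, giving 1−D = 0.736993.
Difference = |0.690137 − 0.736993| = 0.046856, i.e. 0.047 to 3 decimal places.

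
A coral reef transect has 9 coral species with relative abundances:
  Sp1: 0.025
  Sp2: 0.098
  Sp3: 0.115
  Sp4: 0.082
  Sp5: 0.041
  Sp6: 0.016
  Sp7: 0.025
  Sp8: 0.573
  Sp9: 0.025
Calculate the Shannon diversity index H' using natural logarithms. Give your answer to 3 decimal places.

1.474

Each pᵢ ln pᵢ term (working shown to 5 dp, full precision carried): 0.025×(-3.68888)=-0.09222, 0.098×(-2.32279)=-0.22763, 0.115×(-2.16282)=-0.24872, 0.082×(-2.50104)=-0.20508, 0.041×(-3.19418)=-0.13096, 0.016×(-4.13517)=-0.06616, 0.025×(-3.68888)=-0.09222, 0.573×(-0.55687)=-0.31909, 0.025×(-3.68888)=-0.09222.
Sum = -1.47432, so H' = 1.474.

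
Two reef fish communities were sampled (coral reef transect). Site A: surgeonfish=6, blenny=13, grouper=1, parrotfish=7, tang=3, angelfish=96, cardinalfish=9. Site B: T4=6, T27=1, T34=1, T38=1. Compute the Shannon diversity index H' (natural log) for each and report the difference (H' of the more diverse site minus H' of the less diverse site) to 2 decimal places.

Site A: N=135, proportions 0.0444, 0.0963, 0.0074, 0.0519, 0.0222, 0.7111, 0.0667, giving H' = 1.0611 (working shown to 4 dp, full precision carried).
Site B: N=9, proportions 0.6667, 0.1111, 0.1111, 0.1111, giving H' = 1.0027.
Difference = |1.0611 − 1.0027| = 0.0584, i.e. 0.06 to 2 decimal places.

0.06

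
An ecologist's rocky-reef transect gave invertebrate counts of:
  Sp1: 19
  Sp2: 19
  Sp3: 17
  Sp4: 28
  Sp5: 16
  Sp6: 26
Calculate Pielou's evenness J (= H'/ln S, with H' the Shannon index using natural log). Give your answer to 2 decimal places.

0.99

Total N = 19+19+17+28+16+26 = 125, so the proportions are 0.152, 0.152, 0.136, 0.224, 0.128, 0.208 (working shown to 4 dp, full precision carried).
H' = −Σ pᵢ ln pᵢ = −((-0.2863) + (-0.2863) + (-0.2713) + (-0.3351) + (-0.2631) + (-0.3266)) = 1.7689.
With S = 6 species, ln S = 1.7918, so J = 1.7689/1.7918 = 0.9872, i.e. 0.99 to 2 decimal places.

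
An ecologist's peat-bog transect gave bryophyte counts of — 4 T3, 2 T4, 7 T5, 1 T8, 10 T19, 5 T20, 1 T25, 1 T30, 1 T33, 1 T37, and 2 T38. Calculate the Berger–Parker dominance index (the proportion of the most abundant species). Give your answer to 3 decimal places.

Total N = 4+2+7+1+10+5+1+1+1+1+2 = 35, so the proportions are 0.11429, 0.05714, 0.2, 0.02857, 0.28571, 0.14286, 0.02857, 0.02857, 0.02857, 0.02857, 0.05714 (working shown to 5 dp, full precision carried).
The largest proportion is 0.28571, i.e. d = 0.286 to 3 decimal places.

0.286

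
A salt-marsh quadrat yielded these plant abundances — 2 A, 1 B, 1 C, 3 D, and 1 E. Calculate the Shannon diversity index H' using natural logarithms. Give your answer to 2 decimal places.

1.49

Total N = 2+1+1+3+1 = 8, so the proportions are 0.25, 0.125, 0.125, 0.375, 0.125 (working shown to 4 dp, full precision carried).
Each pᵢ ln pᵢ term: 0.25×(-1.3863)=-0.3466, 0.125×(-2.0794)=-0.2599, 0.125×(-2.0794)=-0.2599, 0.375×(-0.9808)=-0.3678, 0.125×(-2.0794)=-0.2599.
Sum = -1.4942, so H' = 1.49.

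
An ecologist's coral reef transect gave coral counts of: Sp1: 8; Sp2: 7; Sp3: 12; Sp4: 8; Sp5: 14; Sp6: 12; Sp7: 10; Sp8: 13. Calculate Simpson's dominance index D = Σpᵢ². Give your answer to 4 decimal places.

Total N = 8+7+12+8+14+12+10+13 = 84, so the proportions are 0.095238, 0.083333, 0.142857, 0.095238, 0.166667, 0.142857, 0.119048, 0.154762 (working shown to 6 dp, full precision carried).
D = 0.095238² + 0.083333² + 0.142857² + 0.095238² + 0.166667² + 0.142857² + 0.119048² + 0.154762² = 0.009070 + 0.006944 + 0.020408 + 0.009070 + 0.027778 + 0.020408 + 0.014172 + 0.023951 = 0.131803.
To 4 decimal places, D = 0.1318.

0.1318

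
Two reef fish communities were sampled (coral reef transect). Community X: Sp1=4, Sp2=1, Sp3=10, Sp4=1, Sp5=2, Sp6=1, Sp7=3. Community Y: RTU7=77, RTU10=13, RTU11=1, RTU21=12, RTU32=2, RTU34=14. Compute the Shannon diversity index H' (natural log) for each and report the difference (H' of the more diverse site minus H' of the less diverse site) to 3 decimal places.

Community X: N=22, proportions 0.18182, 0.04545, 0.45455, 0.04545, 0.09091, 0.04545, 0.13636, giving H' = 1.57954 (working shown to 5 dp, full precision carried).
Community Y: N=119, proportions 0.64706, 0.10924, 0.0084, 0.10084, 0.01681, 0.11765, giving H' = 1.11552.
Difference = |1.57954 − 1.11552| = 0.46402, i.e. 0.464 to 3 decimal places.

0.464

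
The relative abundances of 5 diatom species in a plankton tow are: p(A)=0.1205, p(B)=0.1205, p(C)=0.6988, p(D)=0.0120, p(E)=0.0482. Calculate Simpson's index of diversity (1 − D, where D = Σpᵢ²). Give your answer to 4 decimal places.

D = 0.1205² + 0.1205² + 0.6988² + 0.012² + 0.0482² = 0.014520 + 0.014520 + 0.488321 + 0.000144 + 0.002323 = 0.519829 (working shown to 6 dp, full precision carried).
So 1 − D = 0.480171, i.e. 0.4802 to 4 decimal places.

0.4802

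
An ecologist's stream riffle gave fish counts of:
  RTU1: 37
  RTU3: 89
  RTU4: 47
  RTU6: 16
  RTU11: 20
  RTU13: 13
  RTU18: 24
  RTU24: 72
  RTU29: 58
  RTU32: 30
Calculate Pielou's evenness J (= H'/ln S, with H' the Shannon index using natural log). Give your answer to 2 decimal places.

Total N = 37+89+47+16+20+13+24+72+58+30 = 406, so the proportions are 0.0911, 0.2192, 0.1158, 0.0394, 0.0493, 0.032, 0.0591, 0.1773, 0.1429, 0.0739 (working shown to 4 dp, full precision carried).
H' = −Σ pᵢ ln pᵢ = −((-0.2183) + (-0.3327) + (-0.2496) + (-0.1274) + (-0.1483) + (-0.1102) + (-0.1672) + (-0.3067) + (-0.2780) + (-0.1925)) = 2.1310.
With S = 10 species, ln S = 2.3026, so J = 2.1310/2.3026 = 0.9255, i.e. 0.93 to 2 decimal places.

0.93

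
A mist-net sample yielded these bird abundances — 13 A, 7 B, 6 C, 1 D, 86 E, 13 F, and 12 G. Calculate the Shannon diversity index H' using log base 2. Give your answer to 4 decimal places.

Total N = 13+7+6+1+86+13+12 = 138, so the proportions are 0.094203, 0.050725, 0.043478, 0.007246, 0.623188, 0.094203, 0.086957 (working shown to 6 dp, full precision carried).
Each pᵢ log₂ pᵢ term: 0.094203×(-3.408085)=-0.321051, 0.050725×(-4.301170)=-0.218175, 0.043478×(-4.523562)=-0.196677, 0.007246×(-7.108524)=-0.051511, 0.623188×(-0.682260)=-0.425176, 0.094203×(-3.408085)=-0.321051, 0.086957×(-3.523562)=-0.306397.
Sum = -1.840039, so H' = 1.8400.

1.8400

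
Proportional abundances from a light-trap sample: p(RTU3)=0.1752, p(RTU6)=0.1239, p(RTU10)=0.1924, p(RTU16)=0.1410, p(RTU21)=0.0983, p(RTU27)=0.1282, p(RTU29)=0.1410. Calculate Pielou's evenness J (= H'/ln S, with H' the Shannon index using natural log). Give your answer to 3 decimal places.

0.989

H' = −Σ pᵢ ln pᵢ = −((-0.30517) + (-0.25874) + (-0.31711) + (-0.27622) + (-0.22803) + (-0.26334) + (-0.27622)) = 1.92483 (working shown to 5 dp, full precision carried).
With S = 7 species, ln S = 1.94591, so J = 1.92483/1.94591 = 0.98916, i.e. 0.989 to 3 decimal places.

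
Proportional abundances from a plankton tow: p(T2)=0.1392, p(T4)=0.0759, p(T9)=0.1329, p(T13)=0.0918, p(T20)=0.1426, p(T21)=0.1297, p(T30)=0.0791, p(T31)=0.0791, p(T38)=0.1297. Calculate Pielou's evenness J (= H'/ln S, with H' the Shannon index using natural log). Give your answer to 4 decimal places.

0.9860

H' = −Σ pᵢ ln pᵢ = −((-0.274481) + (-0.195696) + (-0.268213) + (-0.219232) + (-0.277744) + (-0.264916) + (-0.200680) + (-0.200680) + (-0.264916)) = 2.166558 (working shown to 6 dp, full precision carried).
With S = 9 species, ln S = 2.197225, so J = 2.166558/2.197225 = 0.986043, i.e. 0.9860 to 4 decimal places.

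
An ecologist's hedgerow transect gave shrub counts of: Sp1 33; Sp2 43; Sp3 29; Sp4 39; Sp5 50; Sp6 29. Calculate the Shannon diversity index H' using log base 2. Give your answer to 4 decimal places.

Total N = 33+43+29+39+50+29 = 223, so the proportions are 0.147982, 0.192825, 0.130045, 0.174888, 0.224215, 0.130045 (working shown to 6 dp, full precision carried).
Each pᵢ log₂ pᵢ term: 0.147982×(-2.756506)=-0.407913, 0.192825×(-2.374635)=-0.457889, 0.130045×(-2.942919)=-0.382711, 0.174888×(-2.515498)=-0.439930, 0.224215×(-2.157044)=-0.483642, 0.130045×(-2.942919)=-0.382711.
Sum = -2.554798, so H' = 2.5548.

2.5548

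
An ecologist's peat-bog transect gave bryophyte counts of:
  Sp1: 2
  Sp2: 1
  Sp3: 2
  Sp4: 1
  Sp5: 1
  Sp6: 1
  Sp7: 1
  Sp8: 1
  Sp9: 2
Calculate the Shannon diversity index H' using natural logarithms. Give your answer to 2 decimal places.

Total N = 2+1+2+1+1+1+1+1+2 = 12, so the proportions are 0.1667, 0.0833, 0.1667, 0.0833, 0.0833, 0.0833, 0.0833, 0.0833, 0.1667 (working shown to 4 dp, full precision carried).
Each pᵢ ln pᵢ term: 0.1667×(-1.7918)=-0.2986, 0.0833×(-2.4849)=-0.2071, 0.1667×(-1.7918)=-0.2986, 0.0833×(-2.4849)=-0.2071, 0.0833×(-2.4849)=-0.2071, 0.0833×(-2.4849)=-0.2071, 0.0833×(-2.4849)=-0.2071, 0.0833×(-2.4849)=-0.2071, 0.1667×(-1.7918)=-0.2986.
Sum = -2.1383, so H' = 2.14.

2.14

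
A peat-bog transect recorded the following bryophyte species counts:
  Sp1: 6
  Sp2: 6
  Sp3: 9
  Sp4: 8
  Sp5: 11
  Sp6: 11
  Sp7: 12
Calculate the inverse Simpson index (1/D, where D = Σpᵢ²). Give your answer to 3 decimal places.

Total N = 6+6+9+8+11+11+12 = 63, so the proportions are 0.0952381, 0.0952381, 0.1428571, 0.1269841, 0.1746032, 0.1746032, 0.1904762 (working shown to 7 dp, full precision carried).
D = 0.0952381² + 0.0952381² + 0.1428571² + 0.1269841² + 0.1746032² + 0.1746032² + 0.1904762² = 0.0090703 + 0.0090703 + 0.0204082 + 0.0161250 + 0.0304863 + 0.0304863 + 0.0362812 = 0.1519274.
So 1/D = 6.58209, i.e. 6.582 to 3 decimal places.

6.582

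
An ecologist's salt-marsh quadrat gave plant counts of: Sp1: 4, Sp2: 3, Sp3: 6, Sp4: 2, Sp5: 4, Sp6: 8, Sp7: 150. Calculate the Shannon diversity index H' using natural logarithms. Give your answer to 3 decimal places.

0.686

Total N = 4+3+6+2+4+8+150 = 177, so the proportions are 0.0226, 0.01695, 0.0339, 0.0113, 0.0226, 0.0452, 0.84746 (working shown to 5 dp, full precision carried).
Each pᵢ ln pᵢ term: 0.0226×(-3.78986)=-0.08565, 0.01695×(-4.07754)=-0.06911, 0.0339×(-3.38439)=-0.11473, 0.0113×(-4.48300)=-0.05066, 0.0226×(-3.78986)=-0.08565, 0.0452×(-3.09671)=-0.13996, 0.84746×(-0.16551)=-0.14027.
Sum = -0.68601, so H' = 0.686.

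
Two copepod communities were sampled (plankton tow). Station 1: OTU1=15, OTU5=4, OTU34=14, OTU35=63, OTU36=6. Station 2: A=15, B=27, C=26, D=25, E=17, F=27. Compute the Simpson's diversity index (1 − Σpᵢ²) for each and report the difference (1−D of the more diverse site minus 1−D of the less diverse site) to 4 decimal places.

0.2526

Station 1: N=102, proportions 0.147059, 0.039216, 0.137255, 0.617647, 0.058824, giving 1−D = 0.573049 (working shown to 6 dp, full precision carried).
Station 2: N=137, proportions 0.109489, 0.19708, 0.189781, 0.182482, 0.124088, 0.19708, giving 1−D = 0.825617.
Difference = |0.573049 − 0.825617| = 0.252568, i.e. 0.2526 to 4 decimal places.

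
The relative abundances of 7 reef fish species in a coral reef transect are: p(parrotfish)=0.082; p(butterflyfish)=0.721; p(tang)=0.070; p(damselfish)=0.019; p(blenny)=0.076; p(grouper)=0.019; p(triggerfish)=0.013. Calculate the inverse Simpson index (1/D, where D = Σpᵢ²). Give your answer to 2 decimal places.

D = 0.082² + 0.721² + 0.07² + 0.019² + 0.076² + 0.019² + 0.013² = 0.00672 + 0.51984 + 0.00490 + 0.00036 + 0.00578 + 0.00036 + 0.00017 = 0.53813 (working shown to 5 dp, full precision carried).
So 1/D = 1.8583, i.e. 1.86 to 2 decimal places.

1.86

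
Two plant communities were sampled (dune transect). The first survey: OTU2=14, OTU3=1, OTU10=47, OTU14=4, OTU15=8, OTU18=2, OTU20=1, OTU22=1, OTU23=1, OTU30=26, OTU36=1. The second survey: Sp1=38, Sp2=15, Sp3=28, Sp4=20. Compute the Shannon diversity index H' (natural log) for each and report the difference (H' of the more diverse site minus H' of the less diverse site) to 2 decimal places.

0.26

The first survey: N=106, proportions 0.132075, 0.009434, 0.443396, 0.037736, 0.075472, 0.018868, 0.009434, 0.009434, 0.009434, 0.245283, 0.009434, giving H' = 1.586257 (working shown to 6 dp, full precision carried).
The second survey: N=101, proportions 0.376238, 0.148515, 0.277228, 0.19802, giving H' = 1.327344.
Difference = |1.586257 − 1.327344| = 0.258913, i.e. 0.26 to 2 decimal places.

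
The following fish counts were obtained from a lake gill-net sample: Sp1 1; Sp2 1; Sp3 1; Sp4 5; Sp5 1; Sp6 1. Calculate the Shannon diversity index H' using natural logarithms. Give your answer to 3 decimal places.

Total N = 1+1+1+5+1+1 = 10, so the proportions are 0.1, 0.1, 0.1, 0.5, 0.1, 0.1 (working shown to 5 dp, full precision carried).
Each pᵢ ln pᵢ term: 0.1×(-2.30259)=-0.23026, 0.1×(-2.30259)=-0.23026, 0.1×(-2.30259)=-0.23026, 0.5×(-0.69315)=-0.34657, 0.1×(-2.30259)=-0.23026, 0.1×(-2.30259)=-0.23026.
Sum = -1.49787, so H' = 1.498.

1.498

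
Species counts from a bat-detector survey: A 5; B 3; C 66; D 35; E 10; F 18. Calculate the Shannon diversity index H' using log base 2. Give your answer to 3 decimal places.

Total N = 5+3+66+35+10+18 = 137, so the proportions are 0.0365, 0.0219, 0.48175, 0.25547, 0.07299, 0.13139 (working shown to 5 dp, full precision carried).
Each pᵢ log₂ pᵢ term: 0.0365×(-4.77610)=-0.17431, 0.0219×(-5.51307)=-0.12072, 0.48175×(-1.05364)=-0.50759, 0.25547×(-1.96875)=-0.50297, 0.07299×(-3.77610)=-0.27563, 0.13139×(-2.92811)=-0.38471.
Sum = -1.96593, so H' = 1.966.

1.966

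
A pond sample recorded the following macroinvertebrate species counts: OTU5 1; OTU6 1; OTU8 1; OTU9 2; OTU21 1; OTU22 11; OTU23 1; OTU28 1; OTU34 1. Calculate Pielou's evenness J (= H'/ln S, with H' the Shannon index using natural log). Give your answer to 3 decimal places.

0.732

Total N = 1+1+1+2+1+11+1+1+1 = 20, so the proportions are 0.05, 0.05, 0.05, 0.1, 0.05, 0.55, 0.05, 0.05, 0.05 (working shown to 5 dp, full precision carried).
H' = −Σ pᵢ ln pᵢ = −((-0.14979) + (-0.14979) + (-0.14979) + (-0.23026) + (-0.14979) + (-0.32881) + (-0.14979) + (-0.14979) + (-0.14979)) = 1.60758.
With S = 9 species, ln S = 2.19722, so J = 1.60758/2.19722 = 0.73164, i.e. 0.732 to 3 decimal places.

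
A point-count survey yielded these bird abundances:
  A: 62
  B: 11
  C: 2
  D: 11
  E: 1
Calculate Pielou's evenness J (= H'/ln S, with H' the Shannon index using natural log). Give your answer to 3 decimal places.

0.561

Total N = 62+11+2+11+1 = 87, so the proportions are 0.71264, 0.12644, 0.02299, 0.12644, 0.01149 (working shown to 5 dp, full precision carried).
H' = −Σ pᵢ ln pᵢ = −((-0.24142) + (-0.26147) + (-0.08673) + (-0.26147) + (-0.05133)) = 0.90243.
With S = 5 species, ln S = 1.60944, so J = 0.90243/1.60944 = 0.56071, i.e. 0.561 to 3 decimal places.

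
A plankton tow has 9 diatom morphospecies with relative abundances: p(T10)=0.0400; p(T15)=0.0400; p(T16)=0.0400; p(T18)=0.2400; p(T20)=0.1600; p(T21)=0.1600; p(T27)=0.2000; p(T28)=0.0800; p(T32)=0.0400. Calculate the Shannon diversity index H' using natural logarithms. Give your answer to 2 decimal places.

Each pᵢ ln pᵢ term (working shown to 4 dp, full precision carried): 0.04×(-3.2189)=-0.1288, 0.04×(-3.2189)=-0.1288, 0.04×(-3.2189)=-0.1288, 0.24×(-1.4271)=-0.3425, 0.16×(-1.8326)=-0.2932, 0.16×(-1.8326)=-0.2932, 0.2×(-1.6094)=-0.3219, 0.08×(-2.5257)=-0.2021, 0.04×(-3.2189)=-0.1288.
Sum = -1.9679, so H' = 1.97.

1.97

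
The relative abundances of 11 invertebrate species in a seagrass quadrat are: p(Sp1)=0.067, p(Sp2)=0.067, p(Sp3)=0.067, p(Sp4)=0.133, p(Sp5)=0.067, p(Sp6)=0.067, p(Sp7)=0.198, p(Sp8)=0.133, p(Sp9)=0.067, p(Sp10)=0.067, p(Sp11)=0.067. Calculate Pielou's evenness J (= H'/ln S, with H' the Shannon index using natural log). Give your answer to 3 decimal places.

0.962

H' = −Σ pᵢ ln pᵢ = −((-0.18111) + (-0.18111) + (-0.18111) + (-0.26832) + (-0.18111) + (-0.18111) + (-0.32066) + (-0.26832) + (-0.18111) + (-0.18111) + (-0.18111)) = 2.30613 (working shown to 5 dp, full precision carried).
With S = 11 species, ln S = 2.39790, so J = 2.30613/2.39790 = 0.96173, i.e. 0.962 to 3 decimal places.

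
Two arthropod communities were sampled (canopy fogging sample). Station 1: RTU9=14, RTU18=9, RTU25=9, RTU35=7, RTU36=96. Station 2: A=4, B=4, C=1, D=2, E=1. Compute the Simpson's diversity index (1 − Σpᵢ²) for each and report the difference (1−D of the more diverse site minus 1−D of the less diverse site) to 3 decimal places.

0.264

Station 1: N=135, proportions 0.1037, 0.06667, 0.06667, 0.05185, 0.71111, giving 1−D = 0.47199 (working shown to 5 dp, full precision carried).
Station 2: N=12, proportions 0.33333, 0.33333, 0.08333, 0.16667, 0.08333, giving 1−D = 0.73611.
Difference = |0.47199 − 0.73611| = 0.26412, i.e. 0.264 to 3 decimal places.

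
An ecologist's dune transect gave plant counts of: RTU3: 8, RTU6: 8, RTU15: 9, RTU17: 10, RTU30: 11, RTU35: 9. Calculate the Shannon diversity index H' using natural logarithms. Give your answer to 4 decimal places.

1.7851

Total N = 8+8+9+10+11+9 = 55, so the proportions are 0.145455, 0.145455, 0.163636, 0.181818, 0.2, 0.163636 (working shown to 6 dp, full precision carried).
Each pᵢ ln pᵢ term: 0.145455×(-1.927892)=-0.280421, 0.145455×(-1.927892)=-0.280421, 0.163636×(-1.810109)=-0.296200, 0.181818×(-1.704748)=-0.309954, 0.2×(-1.609438)=-0.321888, 0.163636×(-1.810109)=-0.296200.
Sum = -1.785082, so H' = 1.7851.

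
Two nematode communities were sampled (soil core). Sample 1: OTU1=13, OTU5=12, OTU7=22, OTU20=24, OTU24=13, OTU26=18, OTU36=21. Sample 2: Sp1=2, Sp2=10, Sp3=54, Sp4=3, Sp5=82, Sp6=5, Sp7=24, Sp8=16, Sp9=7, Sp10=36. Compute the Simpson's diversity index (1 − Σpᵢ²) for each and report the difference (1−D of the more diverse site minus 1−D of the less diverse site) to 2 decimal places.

0.06

Sample 1: N=123, proportions 0.1057, 0.0976, 0.1789, 0.1951, 0.1057, 0.1463, 0.1707, giving 1−D = 0.8475 (working shown to 4 dp, full precision carried).
Sample 2: N=239, proportions 0.0084, 0.0418, 0.2259, 0.0126, 0.3431, 0.0209, 0.1004, 0.0669, 0.0293, 0.1506, giving 1−D = 0.7907.
Difference = |0.8475 − 0.7907| = 0.0568, i.e. 0.06 to 2 decimal places.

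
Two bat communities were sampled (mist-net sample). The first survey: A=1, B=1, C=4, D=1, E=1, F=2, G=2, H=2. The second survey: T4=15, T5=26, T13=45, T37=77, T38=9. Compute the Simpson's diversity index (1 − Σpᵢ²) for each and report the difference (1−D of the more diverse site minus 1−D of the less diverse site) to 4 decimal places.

The first survey: N=14, proportions 0.071429, 0.071429, 0.285714, 0.071429, 0.071429, 0.142857, 0.142857, 0.142857, giving 1−D = 0.836735 (working shown to 6 dp, full precision carried).
The second survey: N=172, proportions 0.087209, 0.151163, 0.261628, 0.447674, 0.052326, giving 1−D = 0.697945.
Difference = |0.836735 − 0.697945| = 0.138790, i.e. 0.1388 to 4 decimal places.

0.1388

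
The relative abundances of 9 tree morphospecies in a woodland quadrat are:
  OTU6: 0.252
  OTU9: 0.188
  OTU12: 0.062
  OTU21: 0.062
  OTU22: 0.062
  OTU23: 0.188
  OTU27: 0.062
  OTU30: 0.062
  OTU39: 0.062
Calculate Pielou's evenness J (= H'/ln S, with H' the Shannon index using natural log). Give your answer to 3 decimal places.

H' = −Σ pᵢ ln pᵢ = −((-0.34734) + (-0.31421) + (-0.17240) + (-0.17240) + (-0.17240) + (-0.31421) + (-0.17240) + (-0.17240) + (-0.17240)) = 2.01014 (working shown to 5 dp, full precision carried).
With S = 9 species, ln S = 2.19722, so J = 2.01014/2.19722 = 0.91486, i.e. 0.915 to 3 decimal places.

0.915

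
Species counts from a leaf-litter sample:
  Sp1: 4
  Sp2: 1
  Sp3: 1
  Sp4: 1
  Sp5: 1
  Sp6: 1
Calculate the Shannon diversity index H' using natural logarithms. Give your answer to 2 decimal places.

1.58

Total N = 4+1+1+1+1+1 = 9, so the proportions are 0.4444, 0.1111, 0.1111, 0.1111, 0.1111, 0.1111 (working shown to 4 dp, full precision carried).
Each pᵢ ln pᵢ term: 0.4444×(-0.8109)=-0.3604, 0.1111×(-2.1972)=-0.2441, 0.1111×(-2.1972)=-0.2441, 0.1111×(-2.1972)=-0.2441, 0.1111×(-2.1972)=-0.2441, 0.1111×(-2.1972)=-0.2441.
Sum = -1.5811, so H' = 1.58.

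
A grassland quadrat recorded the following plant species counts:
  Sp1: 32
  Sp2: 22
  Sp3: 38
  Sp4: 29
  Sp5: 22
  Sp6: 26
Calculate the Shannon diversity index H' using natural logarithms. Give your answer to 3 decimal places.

1.772

Total N = 32+22+38+29+22+26 = 169, so the proportions are 0.18935, 0.13018, 0.22485, 0.1716, 0.13018, 0.15385 (working shown to 5 dp, full precision carried).
Each pᵢ ln pᵢ term: 0.18935×(-1.66416)=-0.31511, 0.13018×(-2.03886)=-0.26541, 0.22485×(-1.49231)=-0.33555, 0.1716×(-1.76260)=-0.30246, 0.13018×(-2.03886)=-0.26541, 0.15385×(-1.87180)=-0.28797.
Sum = -1.77191, so H' = 1.772.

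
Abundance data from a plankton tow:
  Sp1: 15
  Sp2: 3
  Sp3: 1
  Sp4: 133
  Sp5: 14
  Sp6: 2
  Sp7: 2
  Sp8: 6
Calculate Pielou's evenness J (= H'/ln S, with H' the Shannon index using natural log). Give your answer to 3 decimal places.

0.451

Total N = 15+3+1+133+14+2+2+6 = 176, so the proportions are 0.08523, 0.01705, 0.00568, 0.75568, 0.07955, 0.01136, 0.01136, 0.03409 (working shown to 5 dp, full precision carried).
H' = −Σ pᵢ ln pᵢ = −((-0.20987) + (-0.06941) + (-0.02938) + (-0.21169) + (-0.20136) + (-0.05088) + (-0.05088) + (-0.11518)) = 0.93865.
With S = 8 species, ln S = 2.07944, so J = 0.93865/2.07944 = 0.45139, i.e. 0.451 to 3 decimal places.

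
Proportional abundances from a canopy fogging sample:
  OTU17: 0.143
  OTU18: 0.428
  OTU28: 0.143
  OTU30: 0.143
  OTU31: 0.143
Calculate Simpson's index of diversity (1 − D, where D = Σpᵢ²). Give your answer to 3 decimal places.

D = 0.143² + 0.428² + 0.143² + 0.143² + 0.143² = 0.02045 + 0.18318 + 0.02045 + 0.02045 + 0.02045 = 0.26498 (working shown to 5 dp, full precision carried).
So 1 − D = 0.73502, i.e. 0.735 to 3 decimal places.

0.735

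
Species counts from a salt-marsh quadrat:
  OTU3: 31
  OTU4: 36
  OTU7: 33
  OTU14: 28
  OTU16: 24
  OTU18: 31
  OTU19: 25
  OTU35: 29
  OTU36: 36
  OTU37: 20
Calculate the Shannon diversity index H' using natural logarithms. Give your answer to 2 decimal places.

Total N = 31+36+33+28+24+31+25+29+36+20 = 293, so the proportions are 0.1058, 0.1229, 0.1126, 0.0956, 0.0819, 0.1058, 0.0853, 0.099, 0.1229, 0.0683 (working shown to 4 dp, full precision carried).
Each pᵢ ln pᵢ term: 0.1058×(-2.2462)=-0.2377, 0.1229×(-2.0967)=-0.2576, 0.1126×(-2.1837)=-0.2459, 0.0956×(-2.3480)=-0.2244, 0.0819×(-2.5021)=-0.2050, 0.1058×(-2.2462)=-0.2377, 0.0853×(-2.4613)=-0.2100, 0.099×(-2.3129)=-0.2289, 0.1229×(-2.0967)=-0.2576, 0.0683×(-2.6844)=-0.1832.
Sum = -2.2880, so H' = 2.29.

2.29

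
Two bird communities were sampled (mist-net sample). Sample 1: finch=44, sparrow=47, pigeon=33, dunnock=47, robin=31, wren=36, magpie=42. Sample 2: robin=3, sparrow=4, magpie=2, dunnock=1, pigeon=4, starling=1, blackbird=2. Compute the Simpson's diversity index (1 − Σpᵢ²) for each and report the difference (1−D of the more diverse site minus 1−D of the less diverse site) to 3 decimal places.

0.030

Sample 1: N=280, proportions 0.15714, 0.16786, 0.11786, 0.16786, 0.11071, 0.12857, 0.15, giving 1−D = 0.85378 (working shown to 5 dp, full precision carried).
Sample 2: N=17, proportions 0.17647, 0.23529, 0.11765, 0.05882, 0.23529, 0.05882, 0.11765, giving 1−D = 0.82353.
Difference = |0.85378 − 0.82353| = 0.03025, i.e. 0.030 to 3 decimal places.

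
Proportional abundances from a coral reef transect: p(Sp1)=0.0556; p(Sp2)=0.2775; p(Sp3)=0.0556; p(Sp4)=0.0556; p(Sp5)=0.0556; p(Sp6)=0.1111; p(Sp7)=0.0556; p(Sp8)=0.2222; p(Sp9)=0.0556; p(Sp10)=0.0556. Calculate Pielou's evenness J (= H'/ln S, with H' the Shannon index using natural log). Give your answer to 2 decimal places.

0.89

H' = −Σ pᵢ ln pᵢ = −((-0.1607) + (-0.3557) + (-0.1607) + (-0.1607) + (-0.1607) + (-0.2441) + (-0.1607) + (-0.3342) + (-0.1607) + (-0.1607)) = 2.0587 (working shown to 4 dp, full precision carried).
With S = 10 species, ln S = 2.3026, so J = 2.0587/2.3026 = 0.8941, i.e. 0.89 to 2 decimal places.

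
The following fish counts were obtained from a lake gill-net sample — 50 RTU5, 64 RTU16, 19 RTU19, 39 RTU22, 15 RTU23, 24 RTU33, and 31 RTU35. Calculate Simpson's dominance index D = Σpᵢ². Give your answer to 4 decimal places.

0.1749

Total N = 50+64+19+39+15+24+31 = 242, so the proportions are 0.206612, 0.264463, 0.078512, 0.161157, 0.061983, 0.099174, 0.128099 (working shown to 6 dp, full precision carried).
D = 0.206612² + 0.264463² + 0.078512² + 0.161157² + 0.061983² + 0.099174² + 0.128099² = 0.042688 + 0.069941 + 0.006164 + 0.025972 + 0.003842 + 0.009835 + 0.016409 = 0.174851.
To 4 decimal places, D = 0.1749.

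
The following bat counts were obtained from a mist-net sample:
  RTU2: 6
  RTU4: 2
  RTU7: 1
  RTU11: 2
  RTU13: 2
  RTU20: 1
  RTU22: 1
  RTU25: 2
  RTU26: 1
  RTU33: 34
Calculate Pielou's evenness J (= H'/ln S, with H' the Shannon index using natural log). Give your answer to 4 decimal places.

0.5786

Total N = 6+2+1+2+2+1+1+2+1+34 = 52, so the proportions are 0.115385, 0.038462, 0.019231, 0.038462, 0.038462, 0.019231, 0.019231, 0.038462, 0.019231, 0.653846 (working shown to 6 dp, full precision carried).
H' = −Σ pᵢ ln pᵢ = −((-0.249171) + (-0.125311) + (-0.075985) + (-0.125311) + (-0.125311) + (-0.075985) + (-0.075985) + (-0.125311) + (-0.075985) + (-0.277808)) = 1.332167.
With S = 10 species, ln S = 2.302585, so J = 1.332167/2.302585 = 0.578553, i.e. 0.5786 to 4 decimal places.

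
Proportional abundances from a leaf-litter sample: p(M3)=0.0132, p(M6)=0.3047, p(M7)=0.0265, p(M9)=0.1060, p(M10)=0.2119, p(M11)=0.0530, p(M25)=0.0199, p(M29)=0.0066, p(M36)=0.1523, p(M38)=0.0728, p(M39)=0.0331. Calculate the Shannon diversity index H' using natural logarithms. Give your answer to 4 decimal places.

1.9391

Each pᵢ ln pᵢ term (working shown to 6 dp, full precision carried): 0.0132×(-4.327538)=-0.057124, 0.3047×(-1.188428)=-0.362114, 0.0265×(-3.630611)=-0.096211, 0.106×(-2.244316)=-0.237898, 0.2119×(-1.551641)=-0.328793, 0.053×(-2.937463)=-0.155686, 0.0199×(-3.917036)=-0.077949, 0.0066×(-5.020686)=-0.033137, 0.1523×(-1.881903)=-0.286614, 0.0728×(-2.620039)=-0.190739, 0.0331×(-3.408222)=-0.112812.
Sum = -1.939075, so H' = 1.9391.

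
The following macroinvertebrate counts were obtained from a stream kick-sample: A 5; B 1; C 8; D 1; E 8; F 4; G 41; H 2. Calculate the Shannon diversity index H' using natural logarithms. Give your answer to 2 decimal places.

1.38

Total N = 5+1+8+1+8+4+41+2 = 70, so the proportions are 0.0714, 0.0143, 0.1143, 0.0143, 0.1143, 0.0571, 0.5857, 0.0286 (working shown to 4 dp, full precision carried).
Each pᵢ ln pᵢ term: 0.0714×(-2.6391)=-0.1885, 0.0143×(-4.2485)=-0.0607, 0.1143×(-2.1691)=-0.2479, 0.0143×(-4.2485)=-0.0607, 0.1143×(-2.1691)=-0.2479, 0.0571×(-2.8622)=-0.1636, 0.5857×(-0.5349)=-0.3133, 0.0286×(-3.5553)=-0.1016.
Sum = -1.3841, so H' = 1.38.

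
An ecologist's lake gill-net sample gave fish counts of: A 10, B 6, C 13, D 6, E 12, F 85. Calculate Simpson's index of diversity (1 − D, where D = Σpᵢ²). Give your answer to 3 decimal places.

Total N = 10+6+13+6+12+85 = 132, so the proportions are 0.07576, 0.04545, 0.09848, 0.04545, 0.09091, 0.64394 (working shown to 5 dp, full precision carried).
D = 0.07576² + 0.04545² + 0.09848² + 0.04545² + 0.09091² + 0.64394² = 0.00574 + 0.00207 + 0.00970 + 0.00207 + 0.00826 + 0.41466 = 0.44249.
So 1 − D = 0.55751, i.e. 0.558 to 3 decimal places.

0.558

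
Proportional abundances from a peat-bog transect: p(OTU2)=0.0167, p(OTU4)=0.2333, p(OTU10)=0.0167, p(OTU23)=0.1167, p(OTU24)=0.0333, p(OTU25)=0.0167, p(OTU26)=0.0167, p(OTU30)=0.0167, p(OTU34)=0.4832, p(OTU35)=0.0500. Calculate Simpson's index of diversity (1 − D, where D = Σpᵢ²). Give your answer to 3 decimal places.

D = 0.0167² + 0.2333² + 0.0167² + 0.1167² + 0.0333² + 0.0167² + 0.0167² + 0.0167² + 0.4832² + 0.05² = 0.00028 + 0.05443 + 0.00028 + 0.01362 + 0.00111 + 0.00028 + 0.00028 + 0.00028 + 0.23348 + 0.00250 = 0.30653 (working shown to 5 dp, full precision carried).
So 1 − D = 0.69347, i.e. 0.693 to 3 decimal places.

0.693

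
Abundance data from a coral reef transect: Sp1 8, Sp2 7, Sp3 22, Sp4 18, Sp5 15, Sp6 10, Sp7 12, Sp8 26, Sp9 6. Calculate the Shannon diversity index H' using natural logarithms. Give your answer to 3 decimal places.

2.085

Total N = 8+7+22+18+15+10+12+26+6 = 124, so the proportions are 0.06452, 0.05645, 0.17742, 0.14516, 0.12097, 0.08065, 0.09677, 0.20968, 0.04839 (working shown to 5 dp, full precision carried).
Each pᵢ ln pᵢ term: 0.06452×(-2.74084)=-0.17683, 0.05645×(-2.87437)=-0.16226, 0.17742×(-1.72924)=-0.30680, 0.14516×(-1.92991)=-0.28015, 0.12097×(-2.11223)=-0.25551, 0.08065×(-2.51770)=-0.20304, 0.09677×(-2.33537)=-0.22600, 0.20968×(-1.56219)=-0.32755, 0.04839×(-3.02852)=-0.14654.
Sum = -2.08469, so H' = 2.085.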